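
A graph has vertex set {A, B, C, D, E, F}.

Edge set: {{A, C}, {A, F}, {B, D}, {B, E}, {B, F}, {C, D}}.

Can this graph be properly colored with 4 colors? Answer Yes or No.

The chromatic number is 3. The cycle F-B-D-C-A-F has odd length 5, so it cannot be 2-colored; at least 3 colors are needed.
3 colors suffice: color 1 → {A, B}; color 2 → {D, E, F}; color 3 → {C}.
Since 4 ≥ 3, a proper 4-coloring certainly exists.

Yes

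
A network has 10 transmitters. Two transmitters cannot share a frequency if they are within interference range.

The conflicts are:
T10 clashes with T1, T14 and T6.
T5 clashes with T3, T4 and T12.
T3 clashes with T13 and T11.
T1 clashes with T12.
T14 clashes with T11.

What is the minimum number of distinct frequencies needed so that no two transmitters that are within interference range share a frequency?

The cycle T10-T1-T12-T5-T3-T11-T14-T10 has odd length 7, so it cannot be 2-colored; at least 3 frequencies are needed.
Using 3 frequencies: T10=1, T5=2, T3=1, T13=2, T1=2, T14=2, T4=1, T12=1, T11=3, T6=2. No two conflicting transmitters share a frequency.

3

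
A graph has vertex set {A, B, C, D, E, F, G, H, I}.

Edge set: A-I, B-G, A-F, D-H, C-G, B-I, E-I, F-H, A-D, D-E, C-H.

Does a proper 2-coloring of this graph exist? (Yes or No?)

The cycle H-D-A-I-B-G-C-H has odd length 7, so it cannot be 2-colored; at least 3 colors are needed.
So 2 colors are not enough.

No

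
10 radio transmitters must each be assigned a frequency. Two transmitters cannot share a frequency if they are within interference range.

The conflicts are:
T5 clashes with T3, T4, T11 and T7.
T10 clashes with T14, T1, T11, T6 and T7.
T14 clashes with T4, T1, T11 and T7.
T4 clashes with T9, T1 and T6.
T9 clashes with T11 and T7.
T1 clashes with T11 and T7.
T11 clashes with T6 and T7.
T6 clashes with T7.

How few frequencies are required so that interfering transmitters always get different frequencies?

5

T10, T14, T1, T11, T7 pairwise conflict, so at least 5 frequencies are needed.
Using 5 frequencies: T5=3, T10=5, T3=1, T14=4, T4=1, T9=3, T1=3, T11=2, T6=3, T7=1. No two conflicting transmitters share a frequency.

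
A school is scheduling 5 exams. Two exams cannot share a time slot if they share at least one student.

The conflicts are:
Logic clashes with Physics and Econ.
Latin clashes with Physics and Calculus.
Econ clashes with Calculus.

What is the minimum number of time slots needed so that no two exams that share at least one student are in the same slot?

The cycle Physics-Logic-Econ-Calculus-Latin-Physics has odd length 5, so it cannot be 2-colored; at least 3 time slots are needed.
3 time slots suffice: time slot 1 → {Physics, Econ}; time slot 2 → {Logic, Latin}; time slot 3 → {Calculus}. No two conflicting exams share a time slot.

3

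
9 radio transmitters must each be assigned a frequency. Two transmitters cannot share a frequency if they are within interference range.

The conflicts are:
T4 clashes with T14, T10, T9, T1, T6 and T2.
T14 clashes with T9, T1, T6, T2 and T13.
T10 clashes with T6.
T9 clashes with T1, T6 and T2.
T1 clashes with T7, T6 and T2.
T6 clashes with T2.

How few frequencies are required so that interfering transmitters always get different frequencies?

6

T4, T14, T9, T1, T6, T2 all conflict with each other, so at least 6 frequencies are needed.
6 frequencies suffice: frequency 1 → {T14, T10, T7}; frequency 2 → {T1, T13}; frequency 3 → {T4}; frequency 4 → {T6}; frequency 5 → {T9}; frequency 6 → {T2}. Each listed conflict is separated.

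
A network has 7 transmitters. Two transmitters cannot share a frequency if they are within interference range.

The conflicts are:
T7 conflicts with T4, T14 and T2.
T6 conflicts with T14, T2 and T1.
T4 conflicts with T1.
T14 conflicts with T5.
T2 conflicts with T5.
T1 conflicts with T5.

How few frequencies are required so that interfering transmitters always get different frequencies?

The cycle T6-T1-T4-T7-T2-T6 has odd length 5, so it cannot be 2-colored; at least 3 frequencies are needed.
Using 3 frequencies: T7=2, T6=2, T4=3, T14=1, T2=1, T1=1, T5=2. Each listed conflict is separated.

3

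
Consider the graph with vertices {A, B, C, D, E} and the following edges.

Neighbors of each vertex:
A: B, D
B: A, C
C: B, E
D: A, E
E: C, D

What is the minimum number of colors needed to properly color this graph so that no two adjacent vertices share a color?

3

The cycle E-D-A-B-C-E has odd length 5, so it cannot be 2-colored; at least 3 colors are needed.
3 colors suffice: color 1 → {A, E}; color 2 → {C, D}; color 3 → {B}. No two adjacent vertices share a color.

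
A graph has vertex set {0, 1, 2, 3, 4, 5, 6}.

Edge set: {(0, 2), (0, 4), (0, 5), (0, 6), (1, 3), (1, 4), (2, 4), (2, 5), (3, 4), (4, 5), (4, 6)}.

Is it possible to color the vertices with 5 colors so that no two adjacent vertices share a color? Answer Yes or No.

The chromatic number is 4. 0, 2, 4, 5 form a clique, so at least 4 colors are needed.
A valid assignment using 4 colors: 0=blue, 1=blue, 2=green, 3=green, 4=red, 5=yellow, 6=green.
Since 5 ≥ 4, a proper 5-coloring certainly exists.

Yes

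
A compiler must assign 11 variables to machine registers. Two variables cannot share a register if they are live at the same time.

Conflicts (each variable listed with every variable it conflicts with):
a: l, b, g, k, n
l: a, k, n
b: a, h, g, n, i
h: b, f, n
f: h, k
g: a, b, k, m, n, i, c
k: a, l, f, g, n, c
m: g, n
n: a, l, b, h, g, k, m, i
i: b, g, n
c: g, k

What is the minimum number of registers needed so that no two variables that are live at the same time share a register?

a, b, g, n are mutually in conflict, so at least 4 registers are needed.
4 registers suffice: register 1 → {f, n, c}; register 2 → {l, h, g}; register 3 → {b, k, m}; register 4 → {a, i}. Each listed conflict is separated.

4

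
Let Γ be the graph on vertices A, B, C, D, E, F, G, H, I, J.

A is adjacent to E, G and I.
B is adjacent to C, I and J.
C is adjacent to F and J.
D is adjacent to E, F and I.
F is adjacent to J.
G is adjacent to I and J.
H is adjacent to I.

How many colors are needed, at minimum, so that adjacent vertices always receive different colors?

3

A, G, I are pairwise adjacent, so at least 3 colors are needed.
3 colors suffice: A=blue, B=green, C=blue, D=blue, E=red, F=green, G=green, H=blue, I=red, J=red. No two adjacent vertices share a color.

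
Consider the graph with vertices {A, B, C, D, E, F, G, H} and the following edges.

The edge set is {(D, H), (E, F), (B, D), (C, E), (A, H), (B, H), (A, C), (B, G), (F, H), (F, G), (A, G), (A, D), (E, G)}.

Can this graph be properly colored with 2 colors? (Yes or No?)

E, F, G are pairwise adjacent, so at least 3 colors are needed.
So 2 colors are not enough.

No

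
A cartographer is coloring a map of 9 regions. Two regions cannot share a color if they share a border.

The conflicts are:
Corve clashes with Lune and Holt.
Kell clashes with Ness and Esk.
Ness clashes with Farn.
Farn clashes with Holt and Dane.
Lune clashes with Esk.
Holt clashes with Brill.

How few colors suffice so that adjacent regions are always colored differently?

3

The cycle Kell-Ness-Farn-Holt-Corve-Lune-Esk-Kell has odd length 7, so it cannot be 2-colored; at least 3 colors are needed.
3 colors suffice: color 1 → {Kell, Farn, Lune, Brill}; color 2 → {Ness, Holt, Esk, Dane}; color 3 → {Corve}. No two conflicting regions share a color.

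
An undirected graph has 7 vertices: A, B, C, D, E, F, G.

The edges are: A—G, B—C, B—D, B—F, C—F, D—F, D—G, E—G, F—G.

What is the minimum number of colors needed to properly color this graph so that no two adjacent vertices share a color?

D, F, G are pairwise adjacent, so at least 3 colors are needed.
3 colors suffice: color 1 → {A, E, F}; color 2 → {B, G}; color 3 → {C, D}. Every edge joins two different colors.

3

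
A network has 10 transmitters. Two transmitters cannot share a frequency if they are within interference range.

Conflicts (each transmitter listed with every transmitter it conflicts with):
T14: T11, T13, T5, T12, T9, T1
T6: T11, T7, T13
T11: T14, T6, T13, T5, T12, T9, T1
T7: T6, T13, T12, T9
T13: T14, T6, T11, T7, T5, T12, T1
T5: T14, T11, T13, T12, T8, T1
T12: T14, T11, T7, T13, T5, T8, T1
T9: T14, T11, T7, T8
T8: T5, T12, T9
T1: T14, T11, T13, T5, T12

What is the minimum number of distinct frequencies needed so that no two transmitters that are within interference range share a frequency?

T14, T11, T13, T5, T12, T1 are mutually in conflict, so at least 6 frequencies are needed.
A valid assignment using 6 frequencies: T14=4, T6=1, T11=2, T7=2, T13=3, T5=5, T12=1, T9=1, T8=2, T1=6. Every pair that conflicts lands in different frequencies.

6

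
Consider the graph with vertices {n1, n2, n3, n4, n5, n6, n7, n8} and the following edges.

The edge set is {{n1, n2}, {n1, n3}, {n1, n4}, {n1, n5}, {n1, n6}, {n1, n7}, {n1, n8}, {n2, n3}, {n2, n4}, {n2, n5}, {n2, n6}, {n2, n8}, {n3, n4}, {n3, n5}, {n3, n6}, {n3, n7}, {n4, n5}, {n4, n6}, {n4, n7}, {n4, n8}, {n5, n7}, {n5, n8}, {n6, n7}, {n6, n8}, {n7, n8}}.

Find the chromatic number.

n1, n2, n4, n5, n8 are mutually adjacent (a clique of size 5), so at least 5 colors are needed.
A valid assignment using 5 colors: n1=1, n2=3, n3=5, n4=2, n5=4, n6=4, n7=3, n8=5. No two adjacent vertices share a color.

5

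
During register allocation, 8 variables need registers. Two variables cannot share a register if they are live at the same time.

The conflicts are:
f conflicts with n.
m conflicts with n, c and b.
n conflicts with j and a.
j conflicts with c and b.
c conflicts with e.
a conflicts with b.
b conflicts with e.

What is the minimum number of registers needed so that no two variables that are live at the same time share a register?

2

b and e conflict, so at least 2 registers are needed.
2 registers suffice: register 1 → {n, c, b}; register 2 → {f, m, j, a, e}. Every pair that conflicts lands in different registers.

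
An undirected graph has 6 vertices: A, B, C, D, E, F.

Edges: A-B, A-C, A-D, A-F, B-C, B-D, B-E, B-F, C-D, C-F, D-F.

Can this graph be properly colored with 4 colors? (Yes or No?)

No

A, B, C, D, F form a clique, so at least 5 colors are needed.
So 4 colors are not enough.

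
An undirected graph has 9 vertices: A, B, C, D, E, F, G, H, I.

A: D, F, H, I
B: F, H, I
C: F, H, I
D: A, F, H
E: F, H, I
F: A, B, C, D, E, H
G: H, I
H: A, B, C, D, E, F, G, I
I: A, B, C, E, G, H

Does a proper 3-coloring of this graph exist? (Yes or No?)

A, D, F, H form a clique, so at least 4 colors are needed.
So 3 colors are not enough.

No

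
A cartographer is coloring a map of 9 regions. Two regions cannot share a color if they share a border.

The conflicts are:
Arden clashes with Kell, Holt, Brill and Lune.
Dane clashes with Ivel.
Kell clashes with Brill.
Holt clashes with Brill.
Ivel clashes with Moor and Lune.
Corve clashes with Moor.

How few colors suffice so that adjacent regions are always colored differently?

Arden, Kell, Brill pairwise conflict, so at least 3 colors are needed.
3 colors suffice: color 1 → {Arden, Ivel, Corve}; color 2 → {Dane, Brill, Moor, Lune}; color 3 → {Kell, Holt}. No two conflicting regions share a color.

3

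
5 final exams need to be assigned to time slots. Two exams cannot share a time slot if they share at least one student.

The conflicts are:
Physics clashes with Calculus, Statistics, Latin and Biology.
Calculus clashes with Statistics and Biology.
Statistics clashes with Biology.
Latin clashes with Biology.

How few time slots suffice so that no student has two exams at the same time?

4

Physics, Calculus, Statistics, Biology are mutually in conflict, so at least 4 time slots are needed.
4 time slots suffice: time slot 1 → {Biology}; time slot 2 → {Physics}; time slot 3 → {Calculus, Latin}; time slot 4 → {Statistics}. Each listed conflict is separated.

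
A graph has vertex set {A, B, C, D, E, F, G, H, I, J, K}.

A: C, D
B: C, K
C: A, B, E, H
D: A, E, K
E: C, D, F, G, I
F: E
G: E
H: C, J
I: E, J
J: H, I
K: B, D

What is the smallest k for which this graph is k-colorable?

The cycle D-K-B-C-A-D has odd length 5, so it cannot be 2-colored; at least 3 colors are needed.
3 colors suffice: color red → {A, B, E, H}; color blue → {C, D, F, G, J}; color green → {I, K}. Every edge joins two different colors.

3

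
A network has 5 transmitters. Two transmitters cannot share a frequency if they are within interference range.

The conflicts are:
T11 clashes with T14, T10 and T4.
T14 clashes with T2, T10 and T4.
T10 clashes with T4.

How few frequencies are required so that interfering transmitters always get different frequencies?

4

T11, T14, T10, T4 are mutually in conflict, so at least 4 frequencies are needed.
Using 4 frequencies: T11=2, T14=1, T2=2, T10=4, T4=3. No two conflicting transmitters share a frequency.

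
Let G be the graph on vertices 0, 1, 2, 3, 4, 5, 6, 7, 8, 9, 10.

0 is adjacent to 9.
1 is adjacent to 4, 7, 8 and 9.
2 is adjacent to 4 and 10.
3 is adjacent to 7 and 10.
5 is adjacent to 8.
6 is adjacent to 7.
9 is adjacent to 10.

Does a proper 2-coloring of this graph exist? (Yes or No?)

The cycle 1-7-3-10-9-1 has odd length 5, so it cannot be 2-colored; at least 3 colors are needed.
So 2 colors are not enough.

No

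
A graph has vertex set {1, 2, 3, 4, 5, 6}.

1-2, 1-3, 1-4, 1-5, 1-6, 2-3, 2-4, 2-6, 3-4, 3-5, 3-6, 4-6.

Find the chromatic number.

5

1, 2, 3, 4, 6 are mutually adjacent (a clique of size 5), so at least 5 colors are needed.
5 colors suffice: color red → {3}; color blue → {1}; color green → {2, 5}; color yellow → {6}; color purple → {4}. No two adjacent vertices share a color.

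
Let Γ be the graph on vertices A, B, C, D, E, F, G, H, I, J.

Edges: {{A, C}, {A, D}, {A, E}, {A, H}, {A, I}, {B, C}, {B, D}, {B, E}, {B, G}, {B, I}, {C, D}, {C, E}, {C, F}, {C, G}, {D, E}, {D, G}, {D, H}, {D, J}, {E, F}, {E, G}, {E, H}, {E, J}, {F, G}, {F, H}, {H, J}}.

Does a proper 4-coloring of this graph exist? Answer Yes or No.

B, C, D, E, G are pairwise adjacent (a clique of size 5), so at least 5 colors are needed.
So 4 colors are not enough.

No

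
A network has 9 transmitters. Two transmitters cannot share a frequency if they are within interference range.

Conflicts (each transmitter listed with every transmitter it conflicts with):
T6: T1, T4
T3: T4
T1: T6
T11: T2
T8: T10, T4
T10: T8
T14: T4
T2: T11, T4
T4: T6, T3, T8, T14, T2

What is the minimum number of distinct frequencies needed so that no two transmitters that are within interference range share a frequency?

2

T3 and T4 conflict, so at least 2 frequencies are needed.
A valid assignment using 2 frequencies: T6=2, T3=2, T1=1, T11=1, T8=2, T10=1, T14=2, T2=2, T4=1. Every pair that conflicts lands in different frequencies.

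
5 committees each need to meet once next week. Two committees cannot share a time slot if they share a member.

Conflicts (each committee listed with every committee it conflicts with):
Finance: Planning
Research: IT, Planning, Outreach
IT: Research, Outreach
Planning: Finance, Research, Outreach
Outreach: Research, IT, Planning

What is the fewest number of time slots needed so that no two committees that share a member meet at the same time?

Research, IT, Outreach pairwise conflict, so at least 3 time slots are needed.
3 time slots suffice: Finance=1, Research=3, IT=2, Planning=2, Outreach=1. Every pair that conflicts lands in different time slots.

3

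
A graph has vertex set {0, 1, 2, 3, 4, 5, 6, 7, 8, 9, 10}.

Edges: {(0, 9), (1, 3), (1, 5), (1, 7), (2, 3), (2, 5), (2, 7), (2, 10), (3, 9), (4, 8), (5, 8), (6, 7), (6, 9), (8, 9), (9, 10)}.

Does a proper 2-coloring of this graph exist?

The cycle 9-10-2-5-8-9 has odd length 5, so it cannot be 2-colored; at least 3 colors are needed.
So 2 colors are not enough.

No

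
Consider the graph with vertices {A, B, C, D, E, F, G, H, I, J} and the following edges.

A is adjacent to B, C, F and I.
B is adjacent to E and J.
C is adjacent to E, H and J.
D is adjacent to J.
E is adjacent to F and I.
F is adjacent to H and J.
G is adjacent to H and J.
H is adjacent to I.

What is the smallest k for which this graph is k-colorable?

G and H are adjacent, so at least 2 colors are needed.
2 colors suffice: color 1 → {A, E, H, J}; color 2 → {B, C, D, F, G, I}. Each edge has distinct colors on its endpoints.

2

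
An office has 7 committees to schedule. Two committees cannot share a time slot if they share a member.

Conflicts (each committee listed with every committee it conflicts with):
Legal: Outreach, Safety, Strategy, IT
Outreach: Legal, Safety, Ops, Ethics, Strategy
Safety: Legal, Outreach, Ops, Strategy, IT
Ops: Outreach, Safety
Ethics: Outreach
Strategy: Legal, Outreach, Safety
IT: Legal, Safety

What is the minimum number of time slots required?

4

Legal, Outreach, Safety, Strategy pairwise conflict, so at least 4 time slots are needed.
Using 4 time slots: Legal=3, Outreach=1, Safety=2, Ops=3, Ethics=2, Strategy=4, IT=1. Every pair that conflicts lands in different time slots.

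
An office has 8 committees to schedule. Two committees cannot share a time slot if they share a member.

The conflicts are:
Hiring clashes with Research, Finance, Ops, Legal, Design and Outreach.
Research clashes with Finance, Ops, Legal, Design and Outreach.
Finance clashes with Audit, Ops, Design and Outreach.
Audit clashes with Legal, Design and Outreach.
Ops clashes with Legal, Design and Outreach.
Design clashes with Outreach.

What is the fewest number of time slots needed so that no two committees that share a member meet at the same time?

6

Hiring, Research, Finance, Ops, Design, Outreach pairwise conflict, so at least 6 time slots are needed.
6 time slots suffice: time slot 1 → {Legal, Outreach}; time slot 2 → {Audit, Ops}; time slot 3 → {Research}; time slot 4 → {Hiring}; time slot 5 → {Design}; time slot 6 → {Finance}. Every pair that conflicts lands in different time slots.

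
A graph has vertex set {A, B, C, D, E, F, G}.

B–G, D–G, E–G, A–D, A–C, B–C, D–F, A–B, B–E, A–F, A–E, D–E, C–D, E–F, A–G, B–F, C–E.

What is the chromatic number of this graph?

A, B, E, G are pairwise adjacent (a clique of size 4), so at least 4 colors are needed.
One proper 4-coloring: A=2, B=3, C=4, D=3, E=1, F=4, G=4. No two adjacent vertices share a color.

4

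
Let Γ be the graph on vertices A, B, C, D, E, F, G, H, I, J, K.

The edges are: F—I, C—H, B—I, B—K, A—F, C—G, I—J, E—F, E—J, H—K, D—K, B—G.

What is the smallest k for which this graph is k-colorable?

3

The cycle H-K-B-G-C-H has odd length 5, so it cannot be 2-colored; at least 3 colors are needed.
3 colors suffice: color 1 → {B, C, D, F, J}; color 2 → {A, E, G, I, K}; color 3 → {H}. Every edge joins two different colors.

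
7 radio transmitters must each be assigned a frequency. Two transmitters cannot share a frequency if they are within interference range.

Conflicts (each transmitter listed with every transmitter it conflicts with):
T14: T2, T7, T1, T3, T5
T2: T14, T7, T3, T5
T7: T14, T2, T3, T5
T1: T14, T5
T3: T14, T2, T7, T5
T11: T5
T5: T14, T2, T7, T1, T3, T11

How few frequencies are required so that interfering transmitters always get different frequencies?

5

T14, T2, T7, T3, T5 are mutually in conflict, so at least 5 frequencies are needed.
5 frequencies suffice: T14=2, T2=4, T7=5, T1=3, T3=3, T11=2, T5=1. Each listed conflict is separated.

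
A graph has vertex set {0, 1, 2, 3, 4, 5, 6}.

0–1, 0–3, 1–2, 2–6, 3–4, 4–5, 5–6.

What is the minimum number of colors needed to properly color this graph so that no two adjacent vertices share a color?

The cycle 2-6-5-4-3-0-1-2 has odd length 7, so it cannot be 2-colored; at least 3 colors are needed.
3 colors suffice: 0=a, 1=b, 2=a, 3=b, 4=a, 5=b, 6=c. Every edge joins two different colors.

3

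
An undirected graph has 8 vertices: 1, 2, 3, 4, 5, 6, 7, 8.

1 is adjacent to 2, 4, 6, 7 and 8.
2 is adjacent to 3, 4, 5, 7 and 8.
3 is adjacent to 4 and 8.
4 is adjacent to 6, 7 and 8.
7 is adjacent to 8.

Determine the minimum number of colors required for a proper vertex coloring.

1, 2, 4, 7, 8 are pairwise adjacent (a clique of size 5), so at least 5 colors are needed.
One proper 5-coloring: 1=d, 2=b, 3=d, 4=a, 5=a, 6=b, 7=e, 8=c. Every edge joins two different colors.

5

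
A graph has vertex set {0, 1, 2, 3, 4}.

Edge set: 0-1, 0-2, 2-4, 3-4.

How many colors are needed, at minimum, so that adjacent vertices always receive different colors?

2

2 and 4 are adjacent, so at least 2 colors are needed.
A valid assignment using 2 colors: 0=red, 1=blue, 2=blue, 3=blue, 4=red. No two adjacent vertices share a color.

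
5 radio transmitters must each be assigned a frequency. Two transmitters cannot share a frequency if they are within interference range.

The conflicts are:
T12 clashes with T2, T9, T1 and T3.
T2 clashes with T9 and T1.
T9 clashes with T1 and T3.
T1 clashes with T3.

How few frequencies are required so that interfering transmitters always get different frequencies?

T12, T2, T9, T1 all conflict with each other, so at least 4 frequencies are needed.
4 frequencies suffice: frequency 1 → {T12}; frequency 2 → {T9}; frequency 3 → {T1}; frequency 4 → {T2, T3}. Every pair that conflicts lands in different frequencies.

4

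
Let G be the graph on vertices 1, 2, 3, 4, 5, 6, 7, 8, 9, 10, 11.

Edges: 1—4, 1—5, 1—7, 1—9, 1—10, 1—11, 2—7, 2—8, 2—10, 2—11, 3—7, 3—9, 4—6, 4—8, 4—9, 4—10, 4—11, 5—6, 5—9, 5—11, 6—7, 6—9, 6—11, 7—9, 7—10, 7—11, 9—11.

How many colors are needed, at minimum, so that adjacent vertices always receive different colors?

4

1, 4, 9, 11 are mutually adjacent (a clique of size 4), so at least 4 colors are needed.
A valid assignment using 4 colors: 1=yellow, 2=blue, 3=red, 4=green, 5=green, 6=yellow, 7=green, 8=red, 9=blue, 10=red, 11=red. No two adjacent vertices share a color.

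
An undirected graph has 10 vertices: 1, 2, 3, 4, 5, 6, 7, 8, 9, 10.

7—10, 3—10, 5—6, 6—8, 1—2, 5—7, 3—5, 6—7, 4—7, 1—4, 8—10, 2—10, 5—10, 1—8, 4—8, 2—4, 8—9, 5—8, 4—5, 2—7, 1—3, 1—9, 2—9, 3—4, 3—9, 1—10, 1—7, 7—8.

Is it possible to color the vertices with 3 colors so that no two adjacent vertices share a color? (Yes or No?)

No

4, 5, 7, 8 are mutually adjacent (a clique of size 4), so at least 4 colors are needed.
So 3 colors are not enough.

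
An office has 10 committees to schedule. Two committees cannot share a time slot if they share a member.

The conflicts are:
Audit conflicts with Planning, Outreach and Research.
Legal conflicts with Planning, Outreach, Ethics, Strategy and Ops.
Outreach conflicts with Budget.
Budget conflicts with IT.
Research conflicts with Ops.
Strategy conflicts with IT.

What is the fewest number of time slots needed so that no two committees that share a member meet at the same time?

The cycle Legal-Outreach-Budget-IT-Strategy-Legal has odd length 5, so it cannot be 2-colored; at least 3 time slots are needed.
3 time slots suffice: Audit=1, Legal=1, Planning=2, Outreach=2, Budget=1, Ethics=2, Research=3, Strategy=2, Ops=2, IT=3. No two conflicting committees share a time slot.

3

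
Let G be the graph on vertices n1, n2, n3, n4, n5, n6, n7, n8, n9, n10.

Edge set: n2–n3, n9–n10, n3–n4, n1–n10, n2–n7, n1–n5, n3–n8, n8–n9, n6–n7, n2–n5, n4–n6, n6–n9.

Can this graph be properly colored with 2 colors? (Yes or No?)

No

The cycle n7-n2-n3-n4-n6-n7 has odd length 5, so it cannot be 2-colored; at least 3 colors are needed.
So 2 colors are not enough.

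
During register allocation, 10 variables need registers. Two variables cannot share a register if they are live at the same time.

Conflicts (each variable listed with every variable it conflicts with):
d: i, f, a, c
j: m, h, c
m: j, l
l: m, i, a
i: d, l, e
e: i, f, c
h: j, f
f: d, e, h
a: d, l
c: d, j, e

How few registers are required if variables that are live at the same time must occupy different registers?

The cycle f-d-c-j-h-f has odd length 5, so it cannot be 2-colored; at least 3 registers are needed.
3 registers suffice: register 1 → {d, j, l, e}; register 2 → {m, i, f, a, c}; register 3 → {h}. No two conflicting variables share a register.

3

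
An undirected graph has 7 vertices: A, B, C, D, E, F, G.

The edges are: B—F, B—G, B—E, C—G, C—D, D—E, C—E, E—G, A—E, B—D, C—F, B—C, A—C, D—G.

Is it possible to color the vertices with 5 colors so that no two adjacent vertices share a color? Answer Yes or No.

The chromatic number is 5. B, C, D, E, G form a clique, so at least 5 colors are needed.
5 colors suffice: color 1 → {C}; color 2 → {A, B}; color 3 → {E, F}; color 4 → {G}; color 5 → {D}.
That is already a proper 5-coloring.

Yes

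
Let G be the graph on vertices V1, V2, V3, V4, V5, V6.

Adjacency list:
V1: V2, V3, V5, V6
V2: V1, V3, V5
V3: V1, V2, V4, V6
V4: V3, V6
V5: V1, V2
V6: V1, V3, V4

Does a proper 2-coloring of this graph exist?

V1, V3, V6 are pairwise adjacent, so at least 3 colors are needed.
So 2 colors are not enough.

No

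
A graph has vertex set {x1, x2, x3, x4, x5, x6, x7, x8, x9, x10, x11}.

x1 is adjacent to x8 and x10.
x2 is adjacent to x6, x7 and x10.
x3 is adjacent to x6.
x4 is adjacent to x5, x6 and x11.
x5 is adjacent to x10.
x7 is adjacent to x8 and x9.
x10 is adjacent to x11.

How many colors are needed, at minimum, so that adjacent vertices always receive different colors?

The cycle x1-x8-x7-x2-x10-x1 has odd length 5, so it cannot be 2-colored; at least 3 colors are needed.
A valid assignment using 3 colors: x1=2, x2=2, x3=2, x4=2, x5=3, x6=1, x7=1, x8=3, x9=2, x10=1, x11=3. No two adjacent vertices share a color.

3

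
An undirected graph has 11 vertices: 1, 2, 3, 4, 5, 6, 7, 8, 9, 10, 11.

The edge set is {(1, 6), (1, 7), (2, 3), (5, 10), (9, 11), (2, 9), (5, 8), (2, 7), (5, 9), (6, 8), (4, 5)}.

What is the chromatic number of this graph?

3

The cycle 7-2-9-5-8-6-1-7 has odd length 7, so it cannot be 2-colored; at least 3 colors are needed.
3 colors suffice: color red → {2, 5, 6, 11}; color blue → {1, 3, 4, 8, 9, 10}; color green → {7}. Each edge has distinct colors on its endpoints.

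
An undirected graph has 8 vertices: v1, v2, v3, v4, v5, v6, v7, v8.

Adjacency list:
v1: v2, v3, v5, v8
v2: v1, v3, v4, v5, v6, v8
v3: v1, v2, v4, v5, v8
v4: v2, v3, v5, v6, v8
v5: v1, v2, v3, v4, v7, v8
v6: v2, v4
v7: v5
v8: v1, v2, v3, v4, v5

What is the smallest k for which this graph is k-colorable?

v1, v2, v3, v5, v8 are mutually adjacent (a clique of size 5), so at least 5 colors are needed.
A valid assignment using 5 colors: v1=3, v2=1, v3=5, v4=3, v5=2, v6=2, v7=1, v8=4. Every edge joins two different colors.

5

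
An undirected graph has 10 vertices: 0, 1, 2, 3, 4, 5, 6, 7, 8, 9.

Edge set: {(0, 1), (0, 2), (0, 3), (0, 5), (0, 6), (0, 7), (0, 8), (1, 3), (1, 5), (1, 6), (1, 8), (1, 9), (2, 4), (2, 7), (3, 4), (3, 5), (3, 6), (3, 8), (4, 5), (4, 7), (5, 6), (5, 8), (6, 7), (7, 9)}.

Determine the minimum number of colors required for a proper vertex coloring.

0, 1, 3, 5, 8 form a clique, so at least 5 colors are needed.
5 colors suffice: 0=red, 1=yellow, 2=green, 3=blue, 4=red, 5=green, 6=purple, 7=blue, 8=purple, 9=red. No two adjacent vertices share a color.

5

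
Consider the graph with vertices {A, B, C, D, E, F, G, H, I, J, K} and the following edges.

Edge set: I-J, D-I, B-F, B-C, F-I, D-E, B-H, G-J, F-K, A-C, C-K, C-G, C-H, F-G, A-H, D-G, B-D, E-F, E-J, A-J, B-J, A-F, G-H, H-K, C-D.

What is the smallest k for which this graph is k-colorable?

B, C, H form a triangle, so at least 3 colors are needed.
A valid assignment using 3 colors: A=green, B=green, C=red, D=blue, E=green, F=red, G=green, H=blue, I=green, J=red, K=green. Each edge has distinct colors on its endpoints.

3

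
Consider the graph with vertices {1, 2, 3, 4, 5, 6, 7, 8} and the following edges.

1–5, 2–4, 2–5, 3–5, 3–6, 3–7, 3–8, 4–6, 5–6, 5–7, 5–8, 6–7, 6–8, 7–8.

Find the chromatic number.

3, 5, 6, 7, 8 are mutually adjacent (a clique of size 5), so at least 5 colors are needed.
5 colors suffice: color a → {4, 5}; color b → {1, 2, 6}; color c → {3}; color d → {7}; color e → {8}. No two adjacent vertices share a color.

5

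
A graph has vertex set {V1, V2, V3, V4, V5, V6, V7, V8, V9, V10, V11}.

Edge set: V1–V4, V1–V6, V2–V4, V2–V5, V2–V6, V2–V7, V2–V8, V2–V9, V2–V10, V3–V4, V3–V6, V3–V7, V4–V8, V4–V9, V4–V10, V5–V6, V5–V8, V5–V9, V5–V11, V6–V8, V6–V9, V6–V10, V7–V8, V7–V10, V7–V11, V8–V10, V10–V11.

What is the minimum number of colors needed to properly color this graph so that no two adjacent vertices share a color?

4

V2, V4, V8, V10 are mutually adjacent (a clique of size 4), so at least 4 colors are needed.
One proper 4-coloring: V1=1, V2=1, V3=1, V4=2, V5=4, V6=2, V7=2, V8=3, V9=3, V10=4, V11=1. Each edge has distinct colors on its endpoints.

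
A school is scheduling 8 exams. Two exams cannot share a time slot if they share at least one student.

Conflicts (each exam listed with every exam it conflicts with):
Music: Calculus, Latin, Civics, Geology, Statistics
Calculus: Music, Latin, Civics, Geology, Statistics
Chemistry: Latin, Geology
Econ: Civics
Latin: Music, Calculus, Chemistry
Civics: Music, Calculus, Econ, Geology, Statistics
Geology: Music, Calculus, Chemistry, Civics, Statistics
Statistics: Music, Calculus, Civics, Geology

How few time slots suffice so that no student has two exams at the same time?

5

Music, Calculus, Civics, Geology, Statistics all conflict with each other, so at least 5 time slots are needed.
5 time slots suffice: Music=2, Calculus=3, Chemistry=2, Econ=1, Latin=1, Civics=4, Geology=1, Statistics=5. Every pair that conflicts lands in different time slots.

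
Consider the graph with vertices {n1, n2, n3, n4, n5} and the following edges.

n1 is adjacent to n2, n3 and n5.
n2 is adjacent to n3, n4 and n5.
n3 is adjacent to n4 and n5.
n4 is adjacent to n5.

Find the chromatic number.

n2, n3, n4, n5 are mutually adjacent (a clique of size 4), so at least 4 colors are needed.
One proper 4-coloring: n1=4, n2=1, n3=3, n4=4, n5=2. Each edge has distinct colors on its endpoints.

4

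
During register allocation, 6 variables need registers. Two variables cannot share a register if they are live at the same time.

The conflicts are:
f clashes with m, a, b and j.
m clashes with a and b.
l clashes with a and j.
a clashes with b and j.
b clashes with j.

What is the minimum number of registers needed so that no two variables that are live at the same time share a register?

f, m, a, b are mutually in conflict, so at least 4 registers are needed.
Using 4 registers: f=2, m=4, l=2, a=1, b=3, j=4. Each listed conflict is separated.

4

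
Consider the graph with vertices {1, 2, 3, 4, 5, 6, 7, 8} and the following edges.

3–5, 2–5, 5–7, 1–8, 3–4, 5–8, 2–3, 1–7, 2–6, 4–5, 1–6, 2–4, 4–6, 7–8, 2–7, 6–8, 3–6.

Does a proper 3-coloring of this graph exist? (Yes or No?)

2, 3, 4, 5 are mutually adjacent (a clique of size 4), so at least 4 colors are needed.
So 3 colors are not enough.

No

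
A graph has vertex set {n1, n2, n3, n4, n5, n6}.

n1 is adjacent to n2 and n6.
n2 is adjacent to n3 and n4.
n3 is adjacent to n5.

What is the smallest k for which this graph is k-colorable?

n1 and n2 are adjacent, so at least 2 colors are needed.
2 colors suffice: color 1 → {n2, n5, n6}; color 2 → {n1, n3, n4}. Every edge joins two different colors.

2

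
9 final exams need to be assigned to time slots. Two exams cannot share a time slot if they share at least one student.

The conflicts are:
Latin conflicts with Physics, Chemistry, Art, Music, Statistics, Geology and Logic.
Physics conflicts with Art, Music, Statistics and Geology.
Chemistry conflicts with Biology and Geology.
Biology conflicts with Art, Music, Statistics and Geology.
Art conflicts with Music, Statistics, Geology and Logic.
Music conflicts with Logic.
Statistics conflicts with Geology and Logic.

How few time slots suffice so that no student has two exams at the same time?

5

Latin, Physics, Art, Statistics, Geology are mutually in conflict, so at least 5 time slots are needed.
5 time slots suffice: time slot 1 → {Chemistry, Art}; time slot 2 → {Latin, Biology}; time slot 3 → {Music, Statistics}; time slot 4 → {Geology, Logic}; time slot 5 → {Physics}. Every pair that conflicts lands in different time slots.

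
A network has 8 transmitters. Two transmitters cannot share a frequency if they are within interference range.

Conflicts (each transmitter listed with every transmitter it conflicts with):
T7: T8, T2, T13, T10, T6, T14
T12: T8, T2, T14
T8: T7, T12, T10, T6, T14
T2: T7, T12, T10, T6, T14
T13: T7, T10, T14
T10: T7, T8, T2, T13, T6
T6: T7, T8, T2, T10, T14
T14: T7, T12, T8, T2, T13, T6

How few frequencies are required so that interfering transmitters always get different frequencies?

4

T7, T8, T10, T6 pairwise conflict, so at least 4 frequencies are needed.
4 frequencies suffice: frequency 1 → {T7, T12}; frequency 2 → {T10, T14}; frequency 3 → {T8, T2, T13}; frequency 4 → {T6}. Every pair that conflicts lands in different frequencies.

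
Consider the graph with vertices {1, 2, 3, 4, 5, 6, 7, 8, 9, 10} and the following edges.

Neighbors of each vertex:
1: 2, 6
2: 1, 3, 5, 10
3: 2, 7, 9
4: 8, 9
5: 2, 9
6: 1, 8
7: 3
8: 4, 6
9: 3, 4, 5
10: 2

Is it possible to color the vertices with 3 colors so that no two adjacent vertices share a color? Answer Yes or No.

Yes

The chromatic number is 3. The cycle 4-9-3-2-1-6-8-4 has odd length 7, so it cannot be 2-colored; at least 3 colors are needed.
3 colors suffice: color red → {2, 6, 7, 9}; color blue → {1, 3, 4, 5, 10}; color green → {8}.
That is already a proper 3-coloring.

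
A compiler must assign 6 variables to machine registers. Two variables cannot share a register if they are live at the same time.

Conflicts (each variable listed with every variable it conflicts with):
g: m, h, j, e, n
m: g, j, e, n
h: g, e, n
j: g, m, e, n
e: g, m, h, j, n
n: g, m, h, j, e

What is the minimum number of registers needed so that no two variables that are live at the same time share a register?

5

g, m, j, e, n all conflict with each other, so at least 5 registers are needed.
5 registers suffice: g=3, m=5, h=4, j=4, e=2, n=1. Every pair that conflicts lands in different registers.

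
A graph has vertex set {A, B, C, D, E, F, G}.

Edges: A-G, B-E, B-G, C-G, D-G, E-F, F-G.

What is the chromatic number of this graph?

B and E are adjacent, so at least 2 colors are needed.
2 colors suffice: A=2, B=2, C=2, D=2, E=1, F=2, G=1. Each edge has distinct colors on its endpoints.

2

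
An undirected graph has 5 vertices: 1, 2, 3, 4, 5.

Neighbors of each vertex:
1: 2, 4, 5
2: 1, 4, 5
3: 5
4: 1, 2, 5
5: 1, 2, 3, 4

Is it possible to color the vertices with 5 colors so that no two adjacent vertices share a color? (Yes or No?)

Yes

The chromatic number is 4. 1, 2, 4, 5 are mutually adjacent (a clique of size 4), so at least 4 colors are needed.
4 colors suffice: 1=b, 2=d, 3=b, 4=c, 5=a.
Since 5 ≥ 4, a proper 5-coloring certainly exists.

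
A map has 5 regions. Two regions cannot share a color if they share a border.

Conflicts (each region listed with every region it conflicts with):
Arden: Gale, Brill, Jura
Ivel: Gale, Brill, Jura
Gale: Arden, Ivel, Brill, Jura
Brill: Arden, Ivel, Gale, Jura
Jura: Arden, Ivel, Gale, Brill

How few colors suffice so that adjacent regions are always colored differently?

Ivel, Gale, Brill, Jura pairwise conflict, so at least 4 colors are needed.
One proper 4-coloring: Arden=4, Ivel=4, Gale=3, Brill=2, Jura=1. Every pair that conflicts lands in different colors.

4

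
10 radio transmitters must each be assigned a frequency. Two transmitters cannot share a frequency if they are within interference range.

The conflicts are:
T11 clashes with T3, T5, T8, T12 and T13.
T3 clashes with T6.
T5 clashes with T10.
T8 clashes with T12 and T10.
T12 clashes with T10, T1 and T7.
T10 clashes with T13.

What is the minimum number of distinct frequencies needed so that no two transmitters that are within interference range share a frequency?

3

T11, T8, T12 are mutually in conflict, so at least 3 frequencies are needed.
3 frequencies suffice: frequency 1 → {T11, T6, T10, T1, T7}; frequency 2 → {T3, T5, T12, T13}; frequency 3 → {T8}. Every pair that conflicts lands in different frequencies.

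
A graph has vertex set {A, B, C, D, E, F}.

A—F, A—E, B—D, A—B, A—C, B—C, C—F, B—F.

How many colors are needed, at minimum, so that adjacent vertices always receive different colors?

A, B, C, F are mutually adjacent (a clique of size 4), so at least 4 colors are needed.
4 colors suffice: A=2, B=1, C=4, D=2, E=1, F=3. Each edge has distinct colors on its endpoints.

4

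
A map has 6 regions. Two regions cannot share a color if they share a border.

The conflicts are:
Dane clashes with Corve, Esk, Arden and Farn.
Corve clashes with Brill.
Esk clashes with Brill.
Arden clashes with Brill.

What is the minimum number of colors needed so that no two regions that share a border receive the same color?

2

Dane and Arden conflict, so at least 2 colors are needed.
One proper 2-coloring: Dane=1, Corve=2, Esk=2, Arden=2, Farn=2, Brill=1. Each listed conflict is separated.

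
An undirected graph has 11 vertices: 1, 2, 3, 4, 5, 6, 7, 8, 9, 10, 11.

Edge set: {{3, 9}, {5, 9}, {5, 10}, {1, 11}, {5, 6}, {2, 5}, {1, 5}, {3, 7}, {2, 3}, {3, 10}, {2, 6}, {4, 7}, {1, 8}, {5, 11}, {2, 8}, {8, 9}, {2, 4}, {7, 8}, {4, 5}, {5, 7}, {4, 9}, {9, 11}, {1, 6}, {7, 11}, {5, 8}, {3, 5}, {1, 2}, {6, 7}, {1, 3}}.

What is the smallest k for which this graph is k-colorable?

1, 2, 5, 8 are pairwise adjacent (a clique of size 4), so at least 4 colors are needed.
A valid assignment using 4 colors: 1=c, 2=b, 3=d, 4=c, 5=a, 6=d, 7=b, 8=d, 9=b, 10=b, 11=d. No two adjacent vertices share a color.

4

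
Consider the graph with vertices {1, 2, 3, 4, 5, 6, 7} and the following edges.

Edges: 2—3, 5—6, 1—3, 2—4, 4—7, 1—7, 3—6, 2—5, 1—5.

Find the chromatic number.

The cycle 4-7-1-5-2-4 has odd length 5, so it cannot be 2-colored; at least 3 colors are needed.
3 colors suffice: 1=red, 2=red, 3=blue, 4=blue, 5=blue, 6=red, 7=green. Every edge joins two different colors.

3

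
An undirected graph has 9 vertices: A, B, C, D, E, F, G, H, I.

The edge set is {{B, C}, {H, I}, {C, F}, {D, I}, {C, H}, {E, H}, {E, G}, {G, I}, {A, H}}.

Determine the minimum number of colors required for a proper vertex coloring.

B and C are adjacent, so at least 2 colors are needed.
2 colors suffice: color 1 → {B, D, F, G, H}; color 2 → {A, C, E, I}. No two adjacent vertices share a color.

2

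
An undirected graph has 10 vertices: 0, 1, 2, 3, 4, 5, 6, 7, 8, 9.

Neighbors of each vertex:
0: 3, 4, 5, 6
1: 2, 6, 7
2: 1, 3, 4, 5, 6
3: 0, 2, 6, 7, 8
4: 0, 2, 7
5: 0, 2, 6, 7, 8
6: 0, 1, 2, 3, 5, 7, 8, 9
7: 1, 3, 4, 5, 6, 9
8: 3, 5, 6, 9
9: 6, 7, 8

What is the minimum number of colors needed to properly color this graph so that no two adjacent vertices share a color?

3

3, 6, 7 form a triangle, so at least 3 colors are needed.
One proper 3-coloring: 0=b, 1=c, 2=b, 3=c, 4=a, 5=c, 6=a, 7=b, 8=b, 9=c. Every edge joins two different colors.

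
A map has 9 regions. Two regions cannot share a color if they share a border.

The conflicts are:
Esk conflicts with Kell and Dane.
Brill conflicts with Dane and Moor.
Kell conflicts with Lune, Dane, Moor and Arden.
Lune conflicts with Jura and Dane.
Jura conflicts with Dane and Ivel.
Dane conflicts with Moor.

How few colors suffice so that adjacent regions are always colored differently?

3

Kell, Lune, Dane pairwise conflict, so at least 3 colors are needed.
3 colors suffice: color 1 → {Dane, Ivel, Arden}; color 2 → {Brill, Kell, Jura}; color 3 → {Esk, Lune, Moor}. No two conflicting regions share a color.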